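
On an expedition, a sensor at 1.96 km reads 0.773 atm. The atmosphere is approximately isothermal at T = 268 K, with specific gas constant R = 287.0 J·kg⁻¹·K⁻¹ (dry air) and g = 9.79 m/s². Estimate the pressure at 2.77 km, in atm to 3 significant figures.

P ≈ 0.697 atm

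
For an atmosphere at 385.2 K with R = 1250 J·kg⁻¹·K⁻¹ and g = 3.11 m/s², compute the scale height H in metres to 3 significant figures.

The scale height of an isothermal atmosphere is H = RT/g.
H = 1250 × 385.2 / 3.11 = 481500/3.11 = 154820 m.

H ≈ 155000 m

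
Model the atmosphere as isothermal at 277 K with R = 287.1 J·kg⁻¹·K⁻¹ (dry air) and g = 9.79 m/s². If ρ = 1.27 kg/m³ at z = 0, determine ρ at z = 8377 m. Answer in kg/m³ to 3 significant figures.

Scale height: H = RT/g = 287.1 × 277 / 9.79 = 8123.3 m.
In an isothermal atmosphere, density decays like pressure: ρ = ρ₀ exp(−z/H).
z/H = 8377.0/8123.3 = 1.0312; exp(−1.0312) = 0.35658.
ρ = 1.27 × 0.35658 = 0.45286 kg/m³.

ρ ≈ 0.453 kg/m³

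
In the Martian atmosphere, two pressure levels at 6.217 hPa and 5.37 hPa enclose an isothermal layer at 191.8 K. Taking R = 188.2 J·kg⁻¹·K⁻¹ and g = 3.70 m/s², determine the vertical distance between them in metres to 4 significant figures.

Δz ≈ 1429 m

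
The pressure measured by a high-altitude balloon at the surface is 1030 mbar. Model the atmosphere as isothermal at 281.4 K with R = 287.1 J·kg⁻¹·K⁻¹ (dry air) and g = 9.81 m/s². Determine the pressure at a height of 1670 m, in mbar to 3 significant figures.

Scale height: H = RT/g = 287.1 × 281.4 / 9.81 = 8235.5 m.
Barometric formula: P = P₀ exp(−z/H).
z/H = 1670.0/8235.5 = 0.20278; exp(−0.20278) = 0.81646.
P = 1030 × 0.81646 = 840.95 mbar.

P ≈ 841 mbar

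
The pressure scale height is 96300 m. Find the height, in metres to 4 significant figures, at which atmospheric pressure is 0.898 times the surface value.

Set P/P₀ = exp(−z/H) = 0.898, so z = −H ln(0.898).
−ln(0.898) = 0.10759; z = 96300 × 0.10759 = 10361 m.

z ≈ 10360 m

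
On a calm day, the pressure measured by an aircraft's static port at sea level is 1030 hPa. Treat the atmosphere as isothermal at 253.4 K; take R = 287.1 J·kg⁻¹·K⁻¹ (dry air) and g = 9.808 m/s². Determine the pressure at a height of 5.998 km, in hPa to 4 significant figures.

P ≈ 458.8 hPa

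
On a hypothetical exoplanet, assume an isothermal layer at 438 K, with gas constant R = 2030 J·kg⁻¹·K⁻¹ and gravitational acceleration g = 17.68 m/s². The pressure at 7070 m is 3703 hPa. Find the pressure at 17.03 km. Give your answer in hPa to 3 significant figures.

P ≈ 3040 hPa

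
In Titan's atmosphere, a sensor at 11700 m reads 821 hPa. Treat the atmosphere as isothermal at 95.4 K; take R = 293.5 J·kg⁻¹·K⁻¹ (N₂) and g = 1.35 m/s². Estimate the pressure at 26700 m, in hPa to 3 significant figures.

P ≈ 398 hPa

Scale height: H = RT/g = 293.5 × 95.4 / 1.35 = 20741 m.
Between two levels, P₂ = P₁ exp(−Δz/H) with Δz = z₂ − z₁.
Δz = 26700 − 11700 = 15000 m; Δz/H = 15000/20741 = 0.72321.
P₂ = 821 × exp(−0.72321) = 821 × 0.48519 = 398.34 hPa.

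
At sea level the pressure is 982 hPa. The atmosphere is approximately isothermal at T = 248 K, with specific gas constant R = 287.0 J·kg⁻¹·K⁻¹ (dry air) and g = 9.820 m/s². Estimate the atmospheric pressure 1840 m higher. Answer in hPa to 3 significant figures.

Scale height: H = RT/g = 287.0 × 248 / 9.820 = 7248.1 m.
Barometric formula: P = P₀ exp(−z/H).
z/H = 1840.0/7248.1 = 0.25386; exp(−0.25386) = 0.77580.
P = 982 × 0.77580 = 761.84 hPa.

P ≈ 762 hPa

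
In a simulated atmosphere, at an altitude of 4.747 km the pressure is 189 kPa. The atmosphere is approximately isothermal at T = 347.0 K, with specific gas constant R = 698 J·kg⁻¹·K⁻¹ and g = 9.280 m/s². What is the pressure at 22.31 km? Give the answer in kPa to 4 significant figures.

Scale height: H = RT/g = 698 × 347.0 / 9.280 = 26100 m.
Between two levels, P₂ = P₁ exp(−Δz/H) with Δz = z₂ − z₁.
Δz = 22310 − 4747.0 = 17563 m; Δz/H = 17563/26100 = 0.67291.
P₂ = 189 × exp(−0.67291) = 189 × 0.51022 = 96.432 kPa.

P ≈ 96.43 kPa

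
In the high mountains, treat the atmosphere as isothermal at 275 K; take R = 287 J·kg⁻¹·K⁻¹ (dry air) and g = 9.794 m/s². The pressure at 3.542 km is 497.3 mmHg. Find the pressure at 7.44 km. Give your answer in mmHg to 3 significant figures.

P ≈ 307 mmHg

Scale height: H = RT/g = 287 × 275 / 9.794 = 8058.5 m.
Between two levels, P₂ = P₁ exp(−Δz/H) with Δz = z₂ − z₁.
Δz = 7440.0 − 3542.0 = 3898.0 m; Δz/H = 3898.0/8058.5 = 0.48371.
P₂ = 497.3 × exp(−0.48371) = 497.3 × 0.61649 = 306.58 mmHg.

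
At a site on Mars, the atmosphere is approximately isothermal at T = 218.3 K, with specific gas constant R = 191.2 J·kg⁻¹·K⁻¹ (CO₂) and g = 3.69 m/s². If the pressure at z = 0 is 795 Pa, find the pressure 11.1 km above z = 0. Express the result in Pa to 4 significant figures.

P ≈ 298.0 Pa

Scale height: H = RT/g = 191.2 × 218.3 / 3.69 = 11311 m.
Barometric formula: P = P₀ exp(−z/H).
z/H = 11100/11311 = 0.98135; exp(−0.98135) = 0.37480.
P = 795 × 0.37480 = 297.97 Pa.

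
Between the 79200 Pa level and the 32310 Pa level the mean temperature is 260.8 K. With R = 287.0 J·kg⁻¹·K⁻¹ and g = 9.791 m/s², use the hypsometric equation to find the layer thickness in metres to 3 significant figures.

Hypsometric equation: Δz = (R T̄/g) ln(P₁/P₂).
R T̄/g = 287.0 × 260.8 / 9.791 = 7644.7 m.
ln(79200/32310) = ln(2.4513) = 0.89662.
Δz = 7644.7 × 0.89662 = 6854.4 m.

Δz ≈ 6850 m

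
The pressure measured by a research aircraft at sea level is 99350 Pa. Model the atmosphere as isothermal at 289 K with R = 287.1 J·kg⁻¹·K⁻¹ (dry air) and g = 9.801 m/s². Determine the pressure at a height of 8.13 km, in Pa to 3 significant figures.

P ≈ 38000 Pa

Scale height: H = RT/g = 287.1 × 289 / 9.801 = 8465.7 m.
Barometric formula: P = P₀ exp(−z/H).
z/H = 8130.0/8465.7 = 0.96035; exp(−0.96035) = 0.38276.
P = 99350 × 0.38276 = 38027 Pa.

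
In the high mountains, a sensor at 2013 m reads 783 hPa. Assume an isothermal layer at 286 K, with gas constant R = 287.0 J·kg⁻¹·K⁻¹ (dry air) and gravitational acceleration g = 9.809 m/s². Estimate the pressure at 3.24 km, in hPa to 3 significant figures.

P ≈ 676 hPa

Scale height: H = RT/g = 287.0 × 286 / 9.809 = 8368.0 m.
Between two levels, P₂ = P₁ exp(−Δz/H) with Δz = z₂ − z₁.
Δz = 3240.0 − 2013.0 = 1227.0 m; Δz/H = 1227.0/8368.0 = 0.14663.
P₂ = 783 × exp(−0.14663) = 783 × 0.86361 = 676.21 hPa.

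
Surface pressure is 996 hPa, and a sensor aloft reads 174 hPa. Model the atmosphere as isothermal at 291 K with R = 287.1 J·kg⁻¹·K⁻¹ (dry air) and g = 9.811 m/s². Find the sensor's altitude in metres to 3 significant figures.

Scale height: H = RT/g = 287.1 × 291 / 9.811 = 8515.6 m.
Invert the barometric formula: z = H ln(P₀/P).
P₀/P = 996/174 = 5.7241; ln(5.7241) = 1.7447.
z = 8515.6 × 1.7447 = 14857 m.

z ≈ 14900 m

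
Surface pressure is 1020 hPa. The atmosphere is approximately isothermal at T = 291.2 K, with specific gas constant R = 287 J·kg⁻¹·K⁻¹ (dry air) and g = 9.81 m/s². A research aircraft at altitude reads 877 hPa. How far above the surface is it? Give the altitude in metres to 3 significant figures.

Scale height: H = RT/g = 287 × 291.2 / 9.81 = 8519.3 m.
Invert the barometric formula: z = H ln(P₀/P).
P₀/P = 1020/877 = 1.1631; ln(1.1631) = 0.15109.
z = 8519.3 × 0.15109 = 1287.2 m.

z ≈ 1290 m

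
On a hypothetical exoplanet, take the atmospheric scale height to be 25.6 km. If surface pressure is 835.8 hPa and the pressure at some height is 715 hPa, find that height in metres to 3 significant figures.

Invert the barometric formula: z = H ln(P₀/P).
P₀/P = 835.8/715 = 1.1690; ln(1.1690) = 0.15615.
z = 25600 × 0.15615 = 3997.4 m.

z ≈ 4000 m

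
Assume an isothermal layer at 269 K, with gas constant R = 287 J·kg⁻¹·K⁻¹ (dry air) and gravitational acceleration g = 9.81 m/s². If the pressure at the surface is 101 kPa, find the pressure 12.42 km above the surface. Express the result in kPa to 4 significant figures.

P ≈ 20.84 kPa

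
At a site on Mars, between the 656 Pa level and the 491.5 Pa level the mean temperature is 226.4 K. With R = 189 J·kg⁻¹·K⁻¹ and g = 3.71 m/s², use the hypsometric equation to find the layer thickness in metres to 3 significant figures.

Δz ≈ 3330 m

Hypsometric equation: Δz = (R T̄/g) ln(P₁/P₂).
R T̄/g = 189 × 226.4 / 3.71 = 11534 m.
ln(656/491.5) = ln(1.3347) = 0.28871.
Δz = 11534 × 0.28871 = 3330.0 m.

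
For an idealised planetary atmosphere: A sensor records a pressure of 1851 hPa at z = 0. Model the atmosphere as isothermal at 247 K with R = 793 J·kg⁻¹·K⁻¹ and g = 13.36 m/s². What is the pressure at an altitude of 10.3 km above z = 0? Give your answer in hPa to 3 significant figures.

P ≈ 917 hPa

Scale height: H = RT/g = 793 × 247 / 13.36 = 14661 m.
Barometric formula: P = P₀ exp(−z/H).
z/H = 10300/14661 = 0.70254; exp(−0.70254) = 0.49533.
P = 1851 × 0.49533 = 916.86 hPa.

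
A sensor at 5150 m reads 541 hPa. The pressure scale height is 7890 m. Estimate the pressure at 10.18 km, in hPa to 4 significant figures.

Between two levels, P₂ = P₁ exp(−Δz/H) with Δz = z₂ − z₁.
Δz = 10180 − 5150.0 = 5030.0 m; Δz/H = 5030.0/7890.0 = 0.63752.
P₂ = 541 × exp(−0.63752) = 541 × 0.52860 = 285.97 hPa.

P ≈ 286.0 hPa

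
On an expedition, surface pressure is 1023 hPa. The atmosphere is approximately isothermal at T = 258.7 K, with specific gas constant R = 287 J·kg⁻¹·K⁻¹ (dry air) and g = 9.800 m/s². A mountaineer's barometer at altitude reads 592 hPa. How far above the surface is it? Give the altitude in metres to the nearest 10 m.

z ≈ 4140 m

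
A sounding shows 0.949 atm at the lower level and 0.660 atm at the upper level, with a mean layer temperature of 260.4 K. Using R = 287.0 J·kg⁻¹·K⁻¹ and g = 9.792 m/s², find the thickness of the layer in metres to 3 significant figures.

Δz ≈ 2770 m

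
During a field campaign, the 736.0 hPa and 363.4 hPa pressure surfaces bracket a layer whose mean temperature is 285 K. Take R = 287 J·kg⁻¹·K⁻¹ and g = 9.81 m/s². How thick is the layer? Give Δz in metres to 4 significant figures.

Δz ≈ 5884 m

Hypsometric equation: Δz = (R T̄/g) ln(P₁/P₂).
R T̄/g = 287 × 285 / 9.81 = 8337.9 m.
ln(736.0/363.4) = ln(2.0253) = 0.70572.
Δz = 8337.9 × 0.70572 = 5884.2 m.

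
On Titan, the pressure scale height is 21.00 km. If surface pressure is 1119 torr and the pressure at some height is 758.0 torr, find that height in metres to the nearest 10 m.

Invert the barometric formula: z = H ln(P₀/P).
P₀/P = 1119/758.0 = 1.4763; ln(1.4763) = 0.38954.
z = 21000 × 0.38954 = 8180.3 m.

z ≈ 8180 m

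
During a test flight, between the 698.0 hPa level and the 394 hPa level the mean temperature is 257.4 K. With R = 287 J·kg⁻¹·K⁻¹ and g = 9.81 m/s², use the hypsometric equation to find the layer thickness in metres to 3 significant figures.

Δz ≈ 4310 m

Hypsometric equation: Δz = (R T̄/g) ln(P₁/P₂).
R T̄/g = 287 × 257.4 / 9.81 = 7530.5 m.
ln(698.0/394) = ln(1.7716) = 0.57188.
Δz = 7530.5 × 0.57188 = 4306.5 m.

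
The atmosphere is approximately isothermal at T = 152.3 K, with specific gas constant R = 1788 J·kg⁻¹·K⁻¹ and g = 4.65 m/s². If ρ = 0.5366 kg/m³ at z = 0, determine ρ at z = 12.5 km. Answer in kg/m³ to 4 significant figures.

ρ ≈ 0.4335 kg/m³

Scale height: H = RT/g = 1788 × 152.3 / 4.65 = 58562 m.
In an isothermal atmosphere, density decays like pressure: ρ = ρ₀ exp(−z/H).
z/H = 12500/58562 = 0.21345; exp(−0.21345) = 0.80779.
ρ = 0.5366 × 0.80779 = 0.43346 kg/m³.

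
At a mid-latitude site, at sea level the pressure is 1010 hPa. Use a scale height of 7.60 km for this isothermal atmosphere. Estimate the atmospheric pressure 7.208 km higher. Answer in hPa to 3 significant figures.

P ≈ 391 hPa

Barometric formula: P = P₀ exp(−z/H).
z/H = 7208.0/7600.0 = 0.94842; exp(−0.94842) = 0.38735.
P = 1010 × 0.38735 = 391.22 hPa.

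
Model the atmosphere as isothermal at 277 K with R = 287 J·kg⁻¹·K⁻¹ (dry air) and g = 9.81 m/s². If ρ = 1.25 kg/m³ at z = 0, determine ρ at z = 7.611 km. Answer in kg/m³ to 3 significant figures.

ρ ≈ 0.489 kg/m³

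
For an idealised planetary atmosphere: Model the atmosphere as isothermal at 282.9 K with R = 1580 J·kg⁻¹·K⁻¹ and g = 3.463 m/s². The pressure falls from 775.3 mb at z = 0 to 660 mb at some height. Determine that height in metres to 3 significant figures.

Scale height: H = RT/g = 1580 × 282.9 / 3.463 = 129070 m.
Invert the barometric formula: z = H ln(P₀/P).
P₀/P = 775.3/660 = 1.1747; ln(1.1747) = 0.16101.
z = 129070 × 0.16101 = 20782 m.

z ≈ 20800 m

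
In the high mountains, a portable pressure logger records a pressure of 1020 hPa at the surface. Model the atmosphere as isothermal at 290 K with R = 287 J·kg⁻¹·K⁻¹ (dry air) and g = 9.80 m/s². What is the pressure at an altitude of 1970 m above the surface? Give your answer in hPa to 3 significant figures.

P ≈ 809 hPa

Scale height: H = RT/g = 287 × 290 / 9.80 = 8492.9 m.
Barometric formula: P = P₀ exp(−z/H).
z/H = 1970.0/8492.9 = 0.23196; exp(−0.23196) = 0.79298.
P = 1020 × 0.79298 = 808.84 hPa.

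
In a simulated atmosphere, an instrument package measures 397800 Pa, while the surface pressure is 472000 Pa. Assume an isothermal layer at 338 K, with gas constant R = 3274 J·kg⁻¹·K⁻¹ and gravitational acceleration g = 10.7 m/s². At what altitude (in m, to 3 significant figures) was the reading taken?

Scale height: H = RT/g = 3274 × 338 / 10.7 = 103420 m.
Invert the barometric formula: z = H ln(P₀/P).
P₀/P = 472000/397800 = 1.1865; ln(1.1865) = 0.17101.
z = 103420 × 0.17101 = 17686 m.

z ≈ 17700 m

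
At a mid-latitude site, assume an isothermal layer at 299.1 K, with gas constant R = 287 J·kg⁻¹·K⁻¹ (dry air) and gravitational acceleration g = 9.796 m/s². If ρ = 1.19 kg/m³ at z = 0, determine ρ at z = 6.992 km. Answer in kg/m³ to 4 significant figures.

Scale height: H = RT/g = 287 × 299.1 / 9.796 = 8762.9 m.
In an isothermal atmosphere, density decays like pressure: ρ = ρ₀ exp(−z/H).
z/H = 6992.0/8762.9 = 0.79791; exp(−0.79791) = 0.45027.
ρ = 1.19 × 0.45027 = 0.53582 kg/m³.

ρ ≈ 0.5358 kg/m³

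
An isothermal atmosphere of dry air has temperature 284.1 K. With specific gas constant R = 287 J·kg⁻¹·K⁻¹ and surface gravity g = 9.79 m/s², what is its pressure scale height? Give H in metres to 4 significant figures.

The scale height of an isothermal atmosphere is H = RT/g.
H = 287 × 284.1 / 9.79 = 81537/9.79 = 8328.6 m.

H ≈ 8329 m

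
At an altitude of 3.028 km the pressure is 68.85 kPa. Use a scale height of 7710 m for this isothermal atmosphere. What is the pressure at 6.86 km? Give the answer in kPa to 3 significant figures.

P ≈ 41.9 kPa

Between two levels, P₂ = P₁ exp(−Δz/H) with Δz = z₂ − z₁.
Δz = 6860.0 − 3028.0 = 3832.0 m; Δz/H = 3832.0/7710.0 = 0.49702.
P₂ = 68.85 × exp(−0.49702) = 68.85 × 0.60834 = 41.884 kPa.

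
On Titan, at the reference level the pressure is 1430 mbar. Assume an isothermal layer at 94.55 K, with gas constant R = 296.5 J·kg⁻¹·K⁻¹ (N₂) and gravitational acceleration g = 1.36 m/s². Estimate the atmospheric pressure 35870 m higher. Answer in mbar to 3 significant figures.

Scale height: H = RT/g = 296.5 × 94.55 / 1.36 = 20613 m.
Barometric formula: P = P₀ exp(−z/H).
z/H = 35870/20613 = 1.7402; exp(−1.7402) = 0.17549.
P = 1430 × 0.17549 = 250.95 mbar.

P ≈ 251 mbar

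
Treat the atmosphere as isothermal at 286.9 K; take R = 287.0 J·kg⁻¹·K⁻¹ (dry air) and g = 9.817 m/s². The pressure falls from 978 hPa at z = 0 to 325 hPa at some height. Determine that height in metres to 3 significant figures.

Scale height: H = RT/g = 287.0 × 286.9 / 9.817 = 8387.5 m.
Invert the barometric formula: z = H ln(P₀/P).
P₀/P = 978/325 = 3.0092; ln(3.0092) = 1.1017.
z = 8387.5 × 1.1017 = 9240.5 m.

z ≈ 9240 m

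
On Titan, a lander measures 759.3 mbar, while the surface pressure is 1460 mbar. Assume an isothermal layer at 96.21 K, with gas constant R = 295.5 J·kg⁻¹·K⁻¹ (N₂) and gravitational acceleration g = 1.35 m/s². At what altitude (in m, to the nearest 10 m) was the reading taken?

z ≈ 13770 m

Scale height: H = RT/g = 295.5 × 96.21 / 1.35 = 21059 m.
Invert the barometric formula: z = H ln(P₀/P).
P₀/P = 1460/759.3 = 1.9228; ln(1.9228) = 0.65378.
z = 21059 × 0.65378 = 13768 m.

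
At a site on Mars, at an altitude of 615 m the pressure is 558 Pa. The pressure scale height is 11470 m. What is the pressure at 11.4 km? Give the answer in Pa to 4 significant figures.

P ≈ 217.9 Pa

Between two levels, P₂ = P₁ exp(−Δz/H) with Δz = z₂ − z₁.
Δz = 11400 − 615.00 = 10785 m; Δz/H = 10785/11470 = 0.94028.
P₂ = 558 × exp(−0.94028) = 558 × 0.39052 = 217.91 Pa.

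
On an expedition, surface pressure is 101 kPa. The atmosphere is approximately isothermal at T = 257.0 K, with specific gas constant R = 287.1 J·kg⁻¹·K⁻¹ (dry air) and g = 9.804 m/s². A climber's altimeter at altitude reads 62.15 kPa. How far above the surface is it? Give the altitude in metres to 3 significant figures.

Scale height: H = RT/g = 287.1 × 257.0 / 9.804 = 7526.0 m.
Invert the barometric formula: z = H ln(P₀/P).
P₀/P = 101/62.15 = 1.6251; ln(1.6251) = 0.48557.
z = 7526.0 × 0.48557 = 3654.4 m.

z ≈ 3650 m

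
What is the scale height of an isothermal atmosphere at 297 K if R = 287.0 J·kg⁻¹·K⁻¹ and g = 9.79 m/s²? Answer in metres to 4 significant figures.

The scale height of an isothermal atmosphere is H = RT/g.
H = 287.0 × 297 / 9.79 = 85239/9.79 = 8706.7 m.

H ≈ 8707 m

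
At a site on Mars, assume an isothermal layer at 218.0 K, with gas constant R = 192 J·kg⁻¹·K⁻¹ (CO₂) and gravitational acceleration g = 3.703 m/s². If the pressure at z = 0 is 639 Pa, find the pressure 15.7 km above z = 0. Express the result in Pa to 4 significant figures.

P ≈ 159.3 Pa

Scale height: H = RT/g = 192 × 218.0 / 3.703 = 11303 m.
Barometric formula: P = P₀ exp(−z/H).
z/H = 15700/11303 = 1.3890; exp(−1.3890) = 0.24932.
P = 639 × 0.24932 = 159.32 Pa.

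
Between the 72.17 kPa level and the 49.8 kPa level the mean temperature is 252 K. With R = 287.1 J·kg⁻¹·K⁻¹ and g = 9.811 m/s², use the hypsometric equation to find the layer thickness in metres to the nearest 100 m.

Hypsometric equation: Δz = (R T̄/g) ln(P₁/P₂).
R T̄/g = 287.1 × 252 / 9.811 = 7374.3 m.
ln(72.17/49.8) = ln(1.4492) = 0.37101.
Δz = 7374.3 × 0.37101 = 2735.9 m.

Δz ≈ 2700 m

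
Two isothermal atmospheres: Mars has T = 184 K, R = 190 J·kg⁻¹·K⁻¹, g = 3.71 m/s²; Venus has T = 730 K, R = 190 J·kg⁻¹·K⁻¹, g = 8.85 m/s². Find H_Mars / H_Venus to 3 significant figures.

H_Mars/H_Venus ≈ 0.601

H = RT/g for each body.
H_Mars = 190 × 184 / 3.71 = 9423.2 m.
H_Venus = 190 × 730 / 8.85 = 15672 m.
H_Mars/H_Venus = 9423.2/15672 = 0.60128.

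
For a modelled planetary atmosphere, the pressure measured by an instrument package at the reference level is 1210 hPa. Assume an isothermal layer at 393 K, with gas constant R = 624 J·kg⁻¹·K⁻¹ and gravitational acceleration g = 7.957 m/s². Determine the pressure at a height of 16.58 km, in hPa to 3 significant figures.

Scale height: H = RT/g = 624 × 393 / 7.957 = 30820 m.
Barometric formula: P = P₀ exp(−z/H).
z/H = 16580/30820 = 0.53796; exp(−0.53796) = 0.58394.
P = 1210 × 0.58394 = 706.57 hPa.

P ≈ 707 hPa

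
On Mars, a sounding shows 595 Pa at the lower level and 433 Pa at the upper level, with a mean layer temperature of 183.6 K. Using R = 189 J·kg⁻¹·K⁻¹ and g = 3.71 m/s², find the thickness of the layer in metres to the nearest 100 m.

Δz ≈ 3000 m

Hypsometric equation: Δz = (R T̄/g) ln(P₁/P₂).
R T̄/g = 189 × 183.6 / 3.71 = 9353.2 m.
ln(595/433) = ln(1.3741) = 0.31780.
Δz = 9353.2 × 0.31780 = 2972.4 m.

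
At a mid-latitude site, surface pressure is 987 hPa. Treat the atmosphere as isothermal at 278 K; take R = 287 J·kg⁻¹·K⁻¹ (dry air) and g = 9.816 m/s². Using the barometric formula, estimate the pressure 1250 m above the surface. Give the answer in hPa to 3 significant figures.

P ≈ 846 hPa

Scale height: H = RT/g = 287 × 278 / 9.816 = 8128.2 m.
Barometric formula: P = P₀ exp(−z/H).
z/H = 1250.0/8128.2 = 0.15379; exp(−0.15379) = 0.85745.
P = 987 × 0.85745 = 846.30 hPa.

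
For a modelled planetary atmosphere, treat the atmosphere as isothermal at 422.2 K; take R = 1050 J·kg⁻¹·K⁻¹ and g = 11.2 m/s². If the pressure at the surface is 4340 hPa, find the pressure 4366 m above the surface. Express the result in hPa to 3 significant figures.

Scale height: H = RT/g = 1050 × 422.2 / 11.2 = 39581 m.
Barometric formula: P = P₀ exp(−z/H).
z/H = 4366.0/39581 = 0.11031; exp(−0.11031) = 0.89556.
P = 4340 × 0.89556 = 3886.7 hPa.

P ≈ 3890 hPa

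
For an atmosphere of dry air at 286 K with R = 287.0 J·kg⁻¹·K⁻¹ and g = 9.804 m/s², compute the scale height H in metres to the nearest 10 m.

H ≈ 8370 m

The scale height of an isothermal atmosphere is H = RT/g.
H = 287.0 × 286 / 9.804 = 82082/9.804 = 8372.3 m.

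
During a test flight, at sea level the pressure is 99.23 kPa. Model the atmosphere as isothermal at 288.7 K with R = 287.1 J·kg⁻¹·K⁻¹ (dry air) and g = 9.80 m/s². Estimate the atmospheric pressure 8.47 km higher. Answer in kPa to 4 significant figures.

Scale height: H = RT/g = 287.1 × 288.7 / 9.80 = 8457.7 m.
Barometric formula: P = P₀ exp(−z/H).
z/H = 8470.0/8457.7 = 1.0015; exp(−1.0015) = 0.36733.
P = 99.23 × 0.36733 = 36.450 kPa.

P ≈ 36.45 kPa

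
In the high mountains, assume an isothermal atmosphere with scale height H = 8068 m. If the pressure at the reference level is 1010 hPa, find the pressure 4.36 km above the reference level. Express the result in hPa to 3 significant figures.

P ≈ 588 hPa

Barometric formula: P = P₀ exp(−z/H).
z/H = 4360.0/8068.0 = 0.54041; exp(−0.54041) = 0.58251.
P = 1010 × 0.58251 = 588.34 hPa.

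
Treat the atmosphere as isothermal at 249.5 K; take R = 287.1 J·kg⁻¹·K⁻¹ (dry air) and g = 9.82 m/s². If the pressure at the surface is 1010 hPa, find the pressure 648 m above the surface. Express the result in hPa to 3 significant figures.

P ≈ 924 hPa

Scale height: H = RT/g = 287.1 × 249.5 / 9.82 = 7294.4 m.
Barometric formula: P = P₀ exp(−z/H).
z/H = 648.00/7294.4 = 0.088835; exp(−0.088835) = 0.91500.
P = 1010 × 0.91500 = 924.15 hPa.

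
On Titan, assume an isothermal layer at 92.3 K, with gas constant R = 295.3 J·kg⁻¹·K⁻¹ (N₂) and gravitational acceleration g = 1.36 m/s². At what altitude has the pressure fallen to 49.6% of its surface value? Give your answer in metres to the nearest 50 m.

z ≈ 14050 m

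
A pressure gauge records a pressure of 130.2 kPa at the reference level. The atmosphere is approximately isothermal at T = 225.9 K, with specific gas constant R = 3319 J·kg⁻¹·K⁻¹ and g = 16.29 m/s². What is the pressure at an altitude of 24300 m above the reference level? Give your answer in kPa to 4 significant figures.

P ≈ 76.79 kPa

Scale height: H = RT/g = 3319 × 225.9 / 16.29 = 46026 m.
Barometric formula: P = P₀ exp(−z/H).
z/H = 24300/46026 = 0.52796; exp(−0.52796) = 0.58981.
P = 130.2 × 0.58981 = 76.793 kPa.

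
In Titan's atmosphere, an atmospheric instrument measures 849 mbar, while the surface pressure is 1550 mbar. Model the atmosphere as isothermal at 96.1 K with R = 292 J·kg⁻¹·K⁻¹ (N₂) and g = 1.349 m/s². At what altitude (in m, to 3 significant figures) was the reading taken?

Scale height: H = RT/g = 292 × 96.1 / 1.349 = 20801 m.
Invert the barometric formula: z = H ln(P₀/P).
P₀/P = 1550/849 = 1.8257; ln(1.8257) = 0.60196.
z = 20801 × 0.60196 = 12521 m.

z ≈ 12500 m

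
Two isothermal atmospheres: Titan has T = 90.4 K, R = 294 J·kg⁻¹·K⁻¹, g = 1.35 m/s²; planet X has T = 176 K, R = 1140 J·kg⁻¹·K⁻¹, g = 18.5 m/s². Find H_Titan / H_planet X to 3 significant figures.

H_Titan/H_planet X ≈ 1.82

H = RT/g for each body.
H_Titan = 294 × 90.4 / 1.35 = 19687 m.
H_planet X = 1140 × 176 / 18.5 = 10845 m.
H_Titan/H_planet X = 19687/10845 = 1.8153.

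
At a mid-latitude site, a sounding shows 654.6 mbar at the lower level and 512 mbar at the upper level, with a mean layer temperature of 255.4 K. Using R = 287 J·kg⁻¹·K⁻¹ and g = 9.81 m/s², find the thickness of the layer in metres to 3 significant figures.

Hypsometric equation: Δz = (R T̄/g) ln(P₁/P₂).
R T̄/g = 287 × 255.4 / 9.81 = 7471.9 m.
ln(654.6/512) = ln(1.2785) = 0.24569.
Δz = 7471.9 × 0.24569 = 1835.8 m.

Δz ≈ 1840 m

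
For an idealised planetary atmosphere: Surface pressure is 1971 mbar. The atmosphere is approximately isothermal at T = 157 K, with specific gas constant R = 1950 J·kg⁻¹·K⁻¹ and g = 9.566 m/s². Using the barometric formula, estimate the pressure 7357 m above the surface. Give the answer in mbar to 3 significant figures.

P ≈ 1570 mbar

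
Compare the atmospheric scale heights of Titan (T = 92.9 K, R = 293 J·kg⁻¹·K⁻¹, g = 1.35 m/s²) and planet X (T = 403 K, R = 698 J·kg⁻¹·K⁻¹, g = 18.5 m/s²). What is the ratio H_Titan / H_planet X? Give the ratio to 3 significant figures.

H_Titan/H_planet X ≈ 1.33

H = RT/g for each body.
H_Titan = 293 × 92.9 / 1.35 = 20163 m.
H_planet X = 698 × 403 / 18.5 = 15205 m.
H_Titan/H_planet X = 20163/15205 = 1.3261.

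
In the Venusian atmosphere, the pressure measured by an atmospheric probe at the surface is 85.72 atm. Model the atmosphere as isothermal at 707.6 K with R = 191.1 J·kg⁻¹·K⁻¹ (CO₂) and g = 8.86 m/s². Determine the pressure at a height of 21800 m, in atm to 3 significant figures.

P ≈ 20.5 atm

Scale height: H = RT/g = 191.1 × 707.6 / 8.86 = 15262 m.
Barometric formula: P = P₀ exp(−z/H).
z/H = 21800/15262 = 1.4284; exp(−1.4284) = 0.23969.
P = 85.72 × 0.23969 = 20.546 atm.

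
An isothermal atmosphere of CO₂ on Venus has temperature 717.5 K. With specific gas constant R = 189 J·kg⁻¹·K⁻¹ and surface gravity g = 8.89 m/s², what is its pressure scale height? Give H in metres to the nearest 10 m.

H ≈ 15250 m

The scale height of an isothermal atmosphere is H = RT/g.
H = 189 × 717.5 / 8.89 = 135610/8.89 = 15254 m.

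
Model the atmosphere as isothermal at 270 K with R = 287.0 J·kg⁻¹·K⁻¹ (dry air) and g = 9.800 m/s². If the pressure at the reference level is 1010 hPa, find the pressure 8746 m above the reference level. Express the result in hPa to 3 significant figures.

Scale height: H = RT/g = 287.0 × 270 / 9.800 = 7907.1 m.
Barometric formula: P = P₀ exp(−z/H).
z/H = 8746.0/7907.1 = 1.1061; exp(−1.1061) = 0.33085.
P = 1010 × 0.33085 = 334.16 hPa.

P ≈ 334 hPa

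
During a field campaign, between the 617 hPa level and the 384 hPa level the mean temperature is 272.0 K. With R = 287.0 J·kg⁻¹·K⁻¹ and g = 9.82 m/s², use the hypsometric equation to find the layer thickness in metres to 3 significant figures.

Hypsometric equation: Δz = (R T̄/g) ln(P₁/P₂).
R T̄/g = 287.0 × 272.0 / 9.82 = 7949.5 m.
ln(617/384) = ln(1.6068) = 0.47424.
Δz = 7949.5 × 0.47424 = 3770.0 m.

Δz ≈ 3770 m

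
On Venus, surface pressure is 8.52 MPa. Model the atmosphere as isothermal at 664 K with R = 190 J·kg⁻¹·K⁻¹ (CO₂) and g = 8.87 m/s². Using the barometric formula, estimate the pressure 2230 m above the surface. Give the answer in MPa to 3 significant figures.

Scale height: H = RT/g = 190 × 664 / 8.87 = 14223 m.
Barometric formula: P = P₀ exp(−z/H).
z/H = 2230.0/14223 = 0.15679; exp(−0.15679) = 0.85488.
P = 8.52 × 0.85488 = 7.2836 MPa.

P ≈ 7.28 MPa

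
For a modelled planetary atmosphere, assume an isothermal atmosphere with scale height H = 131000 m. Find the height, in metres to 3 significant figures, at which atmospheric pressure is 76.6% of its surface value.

z ≈ 34900 m

Set P/P₀ = exp(−z/H) = 0.766, so z = −H ln(0.766).
−ln(0.766) = 0.26657; z = 131000 × 0.26657 = 34921 m.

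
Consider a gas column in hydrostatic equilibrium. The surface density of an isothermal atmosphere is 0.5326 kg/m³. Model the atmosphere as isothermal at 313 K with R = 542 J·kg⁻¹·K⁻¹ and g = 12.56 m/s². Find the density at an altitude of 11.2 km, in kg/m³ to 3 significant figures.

Scale height: H = RT/g = 542 × 313 / 12.56 = 13507 m.
In an isothermal atmosphere, density decays like pressure: ρ = ρ₀ exp(−z/H).
z/H = 11200/13507 = 0.82920; exp(−0.82920) = 0.43640.
ρ = 0.5326 × 0.43640 = 0.23243 kg/m³.

ρ ≈ 0.232 kg/m³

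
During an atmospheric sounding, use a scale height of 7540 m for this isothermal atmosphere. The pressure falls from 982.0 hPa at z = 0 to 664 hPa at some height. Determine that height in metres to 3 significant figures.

Invert the barometric formula: z = H ln(P₀/P).
P₀/P = 982.0/664 = 1.4789; ln(1.4789) = 0.39130.
z = 7540.0 × 0.39130 = 2950.4 m.

z ≈ 2950 m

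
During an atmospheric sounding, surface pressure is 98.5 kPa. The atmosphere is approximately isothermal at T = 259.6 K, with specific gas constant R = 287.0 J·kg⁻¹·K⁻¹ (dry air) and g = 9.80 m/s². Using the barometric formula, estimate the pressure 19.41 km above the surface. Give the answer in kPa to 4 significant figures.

Scale height: H = RT/g = 287.0 × 259.6 / 9.80 = 7602.6 m.
Barometric formula: P = P₀ exp(−z/H).
z/H = 19410/7602.6 = 2.5531; exp(−2.5531) = 0.077840.
P = 98.5 × 0.077840 = 7.6672 kPa.

P ≈ 7.667 kPa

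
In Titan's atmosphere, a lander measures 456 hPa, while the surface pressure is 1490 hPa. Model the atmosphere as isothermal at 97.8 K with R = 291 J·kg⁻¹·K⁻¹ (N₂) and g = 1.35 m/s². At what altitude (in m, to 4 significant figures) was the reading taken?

z ≈ 24960 m

Scale height: H = RT/g = 291 × 97.8 / 1.35 = 21081 m.
Invert the barometric formula: z = H ln(P₀/P).
P₀/P = 1490/456 = 3.2675; ln(3.2675) = 1.1840.
z = 21081 × 1.1840 = 24960 m.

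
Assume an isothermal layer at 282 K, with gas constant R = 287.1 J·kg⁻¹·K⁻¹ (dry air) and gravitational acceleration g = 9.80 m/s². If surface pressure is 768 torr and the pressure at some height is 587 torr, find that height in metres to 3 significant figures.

z ≈ 2220 m

Scale height: H = RT/g = 287.1 × 282 / 9.80 = 8261.4 m.
Invert the barometric formula: z = H ln(P₀/P).
P₀/P = 768/587 = 1.3083; ln(1.3083) = 0.26873.
z = 8261.4 × 0.26873 = 2220.1 m.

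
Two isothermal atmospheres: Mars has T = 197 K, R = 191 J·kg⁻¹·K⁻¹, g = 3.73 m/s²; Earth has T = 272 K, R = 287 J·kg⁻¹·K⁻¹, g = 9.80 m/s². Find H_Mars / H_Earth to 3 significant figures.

H = RT/g for each body.
H_Mars = 191 × 197 / 3.73 = 10088 m.
H_Earth = 287 × 272 / 9.80 = 7965.7 m.
H_Mars/H_Earth = 10088/7965.7 = 1.2664.

H_Mars/H_Earth ≈ 1.27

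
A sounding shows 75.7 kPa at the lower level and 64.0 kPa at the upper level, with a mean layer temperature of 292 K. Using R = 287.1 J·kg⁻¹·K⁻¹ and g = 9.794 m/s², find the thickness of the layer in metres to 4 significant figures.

Δz ≈ 1437 m

Hypsometric equation: Δz = (R T̄/g) ln(P₁/P₂).
R T̄/g = 287.1 × 292 / 9.794 = 8559.6 m.
ln(75.7/64.0) = ln(1.1828) = 0.16788.
Δz = 8559.6 × 0.16788 = 1437.0 m.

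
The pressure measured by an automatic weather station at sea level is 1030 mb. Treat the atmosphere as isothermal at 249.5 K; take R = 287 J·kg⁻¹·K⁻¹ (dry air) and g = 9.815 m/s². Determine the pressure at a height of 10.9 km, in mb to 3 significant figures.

Scale height: H = RT/g = 287 × 249.5 / 9.815 = 7295.6 m.
Barometric formula: P = P₀ exp(−z/H).
z/H = 10900/7295.6 = 1.4941; exp(−1.4941) = 0.22445.
P = 1030 × 0.22445 = 231.18 mb.

P ≈ 231 mb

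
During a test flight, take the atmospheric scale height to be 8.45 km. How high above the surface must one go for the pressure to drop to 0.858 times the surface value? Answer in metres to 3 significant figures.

z ≈ 1290 m

Set P/P₀ = exp(−z/H) = 0.858, so z = −H ln(0.858).
−ln(0.858) = 0.15315; z = 8450.0 × 0.15315 = 1294.1 m.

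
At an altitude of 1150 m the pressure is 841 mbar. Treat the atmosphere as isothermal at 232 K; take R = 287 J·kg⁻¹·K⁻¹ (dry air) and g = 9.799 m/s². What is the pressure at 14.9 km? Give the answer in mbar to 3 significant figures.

P ≈ 111 mbar

Scale height: H = RT/g = 287 × 232 / 9.799 = 6795.0 m.
Between two levels, P₂ = P₁ exp(−Δz/H) with Δz = z₂ − z₁.
Δz = 14900 − 1150.0 = 13750 m; Δz/H = 13750/6795.0 = 2.0235.
P₂ = 841 × exp(−2.0235) = 841 × 0.13219 = 111.17 mbar.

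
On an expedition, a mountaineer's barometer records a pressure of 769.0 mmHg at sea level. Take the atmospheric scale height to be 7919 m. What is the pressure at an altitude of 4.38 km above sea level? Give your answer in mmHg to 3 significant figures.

Barometric formula: P = P₀ exp(−z/H).
z/H = 4380.0/7919.0 = 0.55310; exp(−0.55310) = 0.57516.
P = 769.0 × 0.57516 = 442.30 mmHg.

P ≈ 442 mmHg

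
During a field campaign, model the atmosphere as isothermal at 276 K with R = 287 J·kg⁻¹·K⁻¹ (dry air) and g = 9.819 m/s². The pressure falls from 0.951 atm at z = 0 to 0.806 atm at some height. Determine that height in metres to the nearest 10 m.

Scale height: H = RT/g = 287 × 276 / 9.819 = 8067.2 m.
Invert the barometric formula: z = H ln(P₀/P).
P₀/P = 0.951/0.806 = 1.1799; ln(1.1799) = 0.16543.
z = 8067.2 × 0.16543 = 1334.6 m.

z ≈ 1330 m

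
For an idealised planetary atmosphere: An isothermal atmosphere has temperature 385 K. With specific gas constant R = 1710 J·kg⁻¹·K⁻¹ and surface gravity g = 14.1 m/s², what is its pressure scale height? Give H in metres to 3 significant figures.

H ≈ 46700 m

The scale height of an isothermal atmosphere is H = RT/g.
H = 1710 × 385 / 14.1 = 658350/14.1 = 46691 m.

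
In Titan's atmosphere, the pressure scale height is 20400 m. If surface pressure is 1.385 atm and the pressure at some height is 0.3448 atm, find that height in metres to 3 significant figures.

Invert the barometric formula: z = H ln(P₀/P).
P₀/P = 1.385/0.3448 = 4.0168; ln(4.0168) = 1.3905.
z = 20400 × 1.3905 = 28366 m.

z ≈ 28400 m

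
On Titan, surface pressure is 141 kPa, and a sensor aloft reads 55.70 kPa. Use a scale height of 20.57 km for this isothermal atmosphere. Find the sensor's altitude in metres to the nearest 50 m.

z ≈ 19100 m

Invert the barometric formula: z = H ln(P₀/P).
P₀/P = 141/55.70 = 2.5314; ln(2.5314) = 0.92877.
z = 20570 × 0.92877 = 19105 m.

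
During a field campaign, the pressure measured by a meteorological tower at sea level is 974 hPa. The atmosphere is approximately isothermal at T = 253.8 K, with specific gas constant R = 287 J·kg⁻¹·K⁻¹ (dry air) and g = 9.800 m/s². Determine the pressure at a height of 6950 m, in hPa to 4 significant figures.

P ≈ 382.4 hPa

Scale height: H = RT/g = 287 × 253.8 / 9.800 = 7432.7 m.
Barometric formula: P = P₀ exp(−z/H).
z/H = 6950.0/7432.7 = 0.93506; exp(−0.93506) = 0.39256.
P = 974 × 0.39256 = 382.35 hPa.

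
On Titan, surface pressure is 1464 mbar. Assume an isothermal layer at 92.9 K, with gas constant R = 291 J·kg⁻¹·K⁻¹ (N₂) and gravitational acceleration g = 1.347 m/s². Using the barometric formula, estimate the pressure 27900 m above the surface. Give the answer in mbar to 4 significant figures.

P ≈ 364.6 mbar

Scale height: H = RT/g = 291 × 92.9 / 1.347 = 20070 m.
Barometric formula: P = P₀ exp(−z/H).
z/H = 27900/20070 = 1.3901; exp(−1.3901) = 0.24905.
P = 1464 × 0.24905 = 364.61 mbar.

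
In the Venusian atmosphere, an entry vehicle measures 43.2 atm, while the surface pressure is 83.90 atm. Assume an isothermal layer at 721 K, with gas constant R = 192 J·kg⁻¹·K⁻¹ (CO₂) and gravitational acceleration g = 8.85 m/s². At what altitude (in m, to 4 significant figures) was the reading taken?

z ≈ 10380 m

Scale height: H = RT/g = 192 × 721 / 8.85 = 15642 m.
Invert the barometric formula: z = H ln(P₀/P).
P₀/P = 83.90/43.2 = 1.9421; ln(1.9421) = 0.66377.
z = 15642 × 0.66377 = 10383 m.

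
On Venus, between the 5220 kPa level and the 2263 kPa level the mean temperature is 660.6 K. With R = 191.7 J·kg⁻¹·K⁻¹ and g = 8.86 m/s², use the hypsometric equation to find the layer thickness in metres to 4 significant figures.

Hypsometric equation: Δz = (R T̄/g) ln(P₁/P₂).
R T̄/g = 191.7 × 660.6 / 8.86 = 14293 m.
ln(5220/2263) = ln(2.3067) = 0.83582.
Δz = 14293 × 0.83582 = 11946 m.

Δz ≈ 11950 m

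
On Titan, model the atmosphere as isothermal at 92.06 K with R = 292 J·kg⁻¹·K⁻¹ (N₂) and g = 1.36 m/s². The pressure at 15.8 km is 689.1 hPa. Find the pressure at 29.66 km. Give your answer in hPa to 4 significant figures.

P ≈ 341.8 hPa

Scale height: H = RT/g = 292 × 92.06 / 1.36 = 19766 m.
Between two levels, P₂ = P₁ exp(−Δz/H) with Δz = z₂ − z₁.
Δz = 29660 − 15800 = 13860 m; Δz/H = 13860/19766 = 0.70120.
P₂ = 689.1 × exp(−0.70120) = 689.1 × 0.49599 = 341.79 hPa.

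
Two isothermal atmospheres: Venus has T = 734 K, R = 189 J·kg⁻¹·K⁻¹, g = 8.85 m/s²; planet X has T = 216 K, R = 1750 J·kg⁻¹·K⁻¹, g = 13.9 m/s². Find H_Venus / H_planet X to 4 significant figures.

H_Venus/H_planet X ≈ 0.5764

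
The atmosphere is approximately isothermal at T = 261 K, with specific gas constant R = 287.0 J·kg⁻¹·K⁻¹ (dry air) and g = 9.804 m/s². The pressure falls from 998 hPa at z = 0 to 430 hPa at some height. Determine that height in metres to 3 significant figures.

z ≈ 6430 m

Scale height: H = RT/g = 287.0 × 261 / 9.804 = 7640.5 m.
Invert the barometric formula: z = H ln(P₀/P).
P₀/P = 998/430 = 2.3209; ln(2.3209) = 0.84196.
z = 7640.5 × 0.84196 = 6433.0 m.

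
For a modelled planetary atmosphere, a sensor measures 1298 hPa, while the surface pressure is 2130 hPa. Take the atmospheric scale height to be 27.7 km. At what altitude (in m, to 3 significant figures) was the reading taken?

Invert the barometric formula: z = H ln(P₀/P).
P₀/P = 2130/1298 = 1.6410; ln(1.6410) = 0.49531.
z = 27700 × 0.49531 = 13720 m.

z ≈ 13700 m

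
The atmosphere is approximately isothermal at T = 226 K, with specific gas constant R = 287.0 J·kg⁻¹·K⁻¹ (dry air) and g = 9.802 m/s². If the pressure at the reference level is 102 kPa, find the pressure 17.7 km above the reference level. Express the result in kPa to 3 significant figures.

P ≈ 7.03 kPa

Scale height: H = RT/g = 287.0 × 226 / 9.802 = 6617.2 m.
Barometric formula: P = P₀ exp(−z/H).
z/H = 17700/6617.2 = 2.6748; exp(−2.6748) = 0.068921.
P = 102 × 0.068921 = 7.0299 kPa.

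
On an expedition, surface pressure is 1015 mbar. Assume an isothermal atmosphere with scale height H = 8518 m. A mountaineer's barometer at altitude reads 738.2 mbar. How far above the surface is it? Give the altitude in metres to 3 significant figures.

Invert the barometric formula: z = H ln(P₀/P).
P₀/P = 1015/738.2 = 1.3750; ln(1.3750) = 0.31845.
z = 8518.0 × 0.31845 = 2712.6 m.

z ≈ 2710 m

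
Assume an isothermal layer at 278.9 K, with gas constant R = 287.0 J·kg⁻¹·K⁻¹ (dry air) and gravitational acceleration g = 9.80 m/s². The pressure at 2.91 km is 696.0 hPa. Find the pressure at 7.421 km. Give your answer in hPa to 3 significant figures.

P ≈ 401 hPa

Scale height: H = RT/g = 287.0 × 278.9 / 9.80 = 8167.8 m.
Between two levels, P₂ = P₁ exp(−Δz/H) with Δz = z₂ − z₁.
Δz = 7421.0 − 2910.0 = 4511.0 m; Δz/H = 4511.0/8167.8 = 0.55229.
P₂ = 696.0 × exp(−0.55229) = 696.0 × 0.57563 = 400.64 hPa.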